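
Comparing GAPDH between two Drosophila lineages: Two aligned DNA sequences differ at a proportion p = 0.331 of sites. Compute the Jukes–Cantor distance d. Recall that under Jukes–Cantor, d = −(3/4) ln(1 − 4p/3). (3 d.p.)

d = −(3/4) ln(1 − 4p/3) = −0.75 ln(1 − 0.441333) = −0.75 ln(0.558667)
  = −0.75 × (-0.582202) = 0.436652 substitutions/site.

0.437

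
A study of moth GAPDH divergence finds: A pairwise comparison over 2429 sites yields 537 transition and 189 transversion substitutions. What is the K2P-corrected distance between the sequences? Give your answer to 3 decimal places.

0.409

P = 537/2429 ≈ 0.221079 and Q = 189/2429 ≈ 0.07781.
Under the Kimura two-parameter model, d = −½ ln(1 − 2P − Q) − ¼ ln(1 − 2Q).
1 − 2P − Q = 0.480032, giving −½ ln(0.480032) = 0.366951.
1 − 2Q = 0.84438, giving −¼ ln(0.84438) = 0.042288.
d = 0.366951 + 0.042288 = 0.409239.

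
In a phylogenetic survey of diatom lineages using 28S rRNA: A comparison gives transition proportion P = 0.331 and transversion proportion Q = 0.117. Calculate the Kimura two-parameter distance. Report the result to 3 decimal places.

0.821

Under the Kimura two-parameter model, d = −½ ln(1 − 2P − Q) − ¼ ln(1 − 2Q).
1 − 2P − Q = 0.221, giving −½ ln(0.221) = 0.754796.
1 − 2Q = 0.766, giving −¼ ln(0.766) = 0.066643.
d = 0.754796 + 0.066643 = 0.821439.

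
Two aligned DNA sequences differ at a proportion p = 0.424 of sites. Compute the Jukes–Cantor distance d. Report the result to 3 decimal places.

d = −(3/4) ln(1 − 4p/3) = −0.75 ln(1 − 0.565333) = −0.75 ln(0.434667)
  = −0.75 × (-0.833175) = 0.624881 substitutions/site.

0.625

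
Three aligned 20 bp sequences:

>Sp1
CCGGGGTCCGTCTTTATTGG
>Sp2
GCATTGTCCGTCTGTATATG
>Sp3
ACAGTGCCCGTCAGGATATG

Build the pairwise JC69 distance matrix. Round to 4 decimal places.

Sp1–Sp2: 7/20 sites differ → p = 0.35, d = −0.75 ln(1 − 0.466667) = 0.471457 ≈ 0.4715.
Sp1–Sp3: 9/20 sites differ → p = 0.45, d = −0.75 ln(1 − 0.6) = 0.687218 ≈ 0.6872.
Sp2–Sp3: 5/20 sites differ → p = 0.25, d = −0.75 ln(1 − 0.333333) = 0.304098 ≈ 0.3041.

d(Sp1,Sp2) = 0.4715, d(Sp1,Sp3) = 0.6872, d(Sp2,Sp3) = 0.3041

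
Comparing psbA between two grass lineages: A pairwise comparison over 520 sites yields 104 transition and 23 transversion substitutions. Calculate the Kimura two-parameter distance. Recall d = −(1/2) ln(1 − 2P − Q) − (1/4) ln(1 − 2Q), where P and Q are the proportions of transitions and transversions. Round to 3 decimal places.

P = 104/520 = 0.2 and Q = 23/520 ≈ 0.044231.
Under the Kimura two-parameter model, d = −½ ln(1 − 2P − Q) − ¼ ln(1 − 2Q).
1 − 2P − Q = 0.555769, giving −½ ln(0.555769) = 0.293701.
1 − 2Q = 0.911538, giving −¼ ln(0.911538) = 0.023155.
d = 0.293701 + 0.023155 = 0.316856.

0.317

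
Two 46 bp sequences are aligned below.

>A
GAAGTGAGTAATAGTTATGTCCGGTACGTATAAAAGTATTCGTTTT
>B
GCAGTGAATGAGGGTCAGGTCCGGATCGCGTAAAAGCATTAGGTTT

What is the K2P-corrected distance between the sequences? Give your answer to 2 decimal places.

Of 46 sites, 7 differences are transitions and 7 are transversions, so P = 7/46 ≈ 0.152174 and Q = 7/46 ≈ 0.152174.
Under the Kimura two-parameter model, d = −½ ln(1 − 2P − Q) − ¼ ln(1 − 2Q).
1 − 2P − Q = 0.543478, giving −½ ln(0.543478) = 0.304883.
1 − 2Q = 0.695652, giving −¼ ln(0.695652) = 0.090726.
d = 0.304883 + 0.090726 = 0.395609.

0.40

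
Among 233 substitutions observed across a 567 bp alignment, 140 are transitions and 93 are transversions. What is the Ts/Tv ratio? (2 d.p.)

1.51

R = 140/93 = 1.505376… ≈ 1.51 (to 2 d.p.).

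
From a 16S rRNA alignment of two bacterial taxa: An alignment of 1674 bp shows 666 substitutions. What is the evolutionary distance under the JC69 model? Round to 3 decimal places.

p = 666/1674 ≈ 0.397849.
d = −(3/4) ln(1 − 4p/3) = −0.75 ln(1 − 0.530465) = −0.75 ln(0.469535)
  = −0.75 × (-0.756012) = 0.567009 substitutions/site.

0.567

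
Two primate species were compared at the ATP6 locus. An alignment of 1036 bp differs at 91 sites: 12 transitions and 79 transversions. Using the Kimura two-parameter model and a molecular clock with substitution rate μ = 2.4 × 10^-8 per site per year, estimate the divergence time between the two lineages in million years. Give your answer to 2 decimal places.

P = 12/1036 ≈ 0.011583 and Q = 79/1036 ≈ 0.076255.
Under the Kimura two-parameter model, d = −½ ln(1 − 2P − Q) − ¼ ln(1 − 2Q).
1 − 2P − Q = 0.900579, giving −½ ln(0.900579) = 0.052359.
1 − 2Q = 0.84749, giving −¼ ln(0.84749) = 0.041369.
d = 0.052359 + 0.041369 = 0.093728.
Under a molecular clock d = 2μt, so t = d/(2μ) = 0.093728 / (2 × 2.4 × 10^-8) = 1.95 million years.

1.95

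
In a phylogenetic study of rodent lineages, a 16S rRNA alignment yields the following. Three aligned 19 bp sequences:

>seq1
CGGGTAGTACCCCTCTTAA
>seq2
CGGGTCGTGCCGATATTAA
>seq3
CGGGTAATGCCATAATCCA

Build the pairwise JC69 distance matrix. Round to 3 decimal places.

seq1–seq2: 5/19 sites differ → p ≈ 0.263158, d = −0.75 ln(1 − 0.350877) = 0.324100 ≈ 0.324.
seq1–seq3: 8/19 sites differ → p ≈ 0.421053, d = −0.75 ln(1 − 0.561404) = 0.618132 ≈ 0.618.
seq2–seq3: 7/19 sites differ → p ≈ 0.368421, d = −0.75 ln(1 − 0.491228) = 0.506816 ≈ 0.507.

d(seq1,seq2) = 0.324, d(seq1,seq3) = 0.618, d(seq2,seq3) = 0.507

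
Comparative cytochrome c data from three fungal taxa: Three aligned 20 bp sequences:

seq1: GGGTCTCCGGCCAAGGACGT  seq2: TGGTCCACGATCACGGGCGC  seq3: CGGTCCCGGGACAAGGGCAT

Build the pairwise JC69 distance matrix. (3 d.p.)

d(seq1,seq2) = 0.572, d(seq1,seq3) = 0.383, d(seq2,seq3) = 0.572

seq1–seq2: 8/20 sites differ → p = 0.4, d = −0.75 ln(1 − 0.533333) = 0.571605 ≈ 0.572.
seq1–seq3: 6/20 sites differ → p = 0.3, d = −0.75 ln(1 − 0.4) = 0.383119 ≈ 0.383.
seq2–seq3: 8/20 sites differ → p = 0.4, d = −0.75 ln(1 − 0.533333) = 0.571605 ≈ 0.572.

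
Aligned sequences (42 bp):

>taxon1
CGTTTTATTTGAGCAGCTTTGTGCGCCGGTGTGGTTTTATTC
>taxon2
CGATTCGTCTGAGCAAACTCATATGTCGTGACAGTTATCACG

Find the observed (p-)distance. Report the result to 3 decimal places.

0.524

The sequences differ at 22 of 42 positions.
p = 22/42 = 0.523809… ≈ 0.524 (to 3 d.p.).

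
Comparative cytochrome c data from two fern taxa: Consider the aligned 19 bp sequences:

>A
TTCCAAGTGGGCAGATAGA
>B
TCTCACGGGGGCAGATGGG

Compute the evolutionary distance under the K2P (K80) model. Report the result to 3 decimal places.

0.433

Of 19 sites, 4 differences are transitions and 2 are transversions, so P = 4/19 ≈ 0.210526 and Q = 2/19 ≈ 0.105263.
Under the Kimura two-parameter model, d = −½ ln(1 − 2P − Q) − ¼ ln(1 − 2Q).
1 − 2P − Q = 0.473685, giving −½ ln(0.473685) = 0.373606.
1 − 2Q = 0.789474, giving −¼ ln(0.789474) = 0.059097.
d = 0.373606 + 0.059097 = 0.432703.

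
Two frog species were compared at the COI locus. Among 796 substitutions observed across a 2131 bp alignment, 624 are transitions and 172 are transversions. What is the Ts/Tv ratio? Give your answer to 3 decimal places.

3.628

R = 624/172 = 3.627906… ≈ 3.628 (to 3 d.p.).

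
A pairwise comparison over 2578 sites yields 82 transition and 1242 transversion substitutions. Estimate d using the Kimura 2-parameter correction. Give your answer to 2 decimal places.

1.22

P = 82/2578 ≈ 0.031808 and Q = 1242/2578 ≈ 0.481769.
Under the Kimura two-parameter model, d = −½ ln(1 − 2P − Q) − ¼ ln(1 − 2Q).
1 − 2P − Q = 0.454615, giving −½ ln(0.454615) = 0.394152.
1 − 2Q = 0.036462, giving −¼ ln(0.036462) = 0.827871.
d = 0.394152 + 0.827871 = 1.222023.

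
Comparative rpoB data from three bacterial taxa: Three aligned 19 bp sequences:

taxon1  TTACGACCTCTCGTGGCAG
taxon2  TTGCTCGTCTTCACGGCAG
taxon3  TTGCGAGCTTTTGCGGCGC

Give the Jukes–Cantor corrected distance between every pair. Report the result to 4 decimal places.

taxon1–taxon2: 9/19 sites differ → p ≈ 0.473684, d = −0.75 ln(1 − 0.631579) = 0.748897 ≈ 0.7489.
taxon1–taxon3: 7/19 sites differ → p ≈ 0.368421, d = −0.75 ln(1 − 0.491228) = 0.506816 ≈ 0.5068.
taxon2–taxon3: 8/19 sites differ → p ≈ 0.421053, d = −0.75 ln(1 − 0.561404) = 0.618132 ≈ 0.6181.

d(taxon1,taxon2) = 0.7489, d(taxon1,taxon3) = 0.5068, d(taxon2,taxon3) = 0.6181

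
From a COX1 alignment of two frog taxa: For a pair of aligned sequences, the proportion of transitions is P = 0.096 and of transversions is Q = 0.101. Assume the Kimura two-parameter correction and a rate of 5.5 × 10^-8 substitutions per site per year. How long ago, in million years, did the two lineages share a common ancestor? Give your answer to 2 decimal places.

Under the Kimura two-parameter model, d = −½ ln(1 − 2P − Q) − ¼ ln(1 − 2Q).
1 − 2P − Q = 0.707, giving −½ ln(0.707) = 0.173362.
1 − 2Q = 0.798, giving −¼ ln(0.798) = 0.056412.
d = 0.173362 + 0.056412 = 0.229774.
Under a molecular clock d = 2μt, so t = d/(2μ) = 0.229774 / (2 × 5.5 × 10^-8) = 2.09 million years.

2.09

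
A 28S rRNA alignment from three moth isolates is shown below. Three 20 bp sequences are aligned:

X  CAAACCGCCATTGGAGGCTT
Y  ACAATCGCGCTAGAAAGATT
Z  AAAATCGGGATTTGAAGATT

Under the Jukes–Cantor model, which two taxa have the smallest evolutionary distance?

Y and Z

X–Y: 9/20 differ, p = 0.450, d = 0.687.
X–Z: 7/20 differ, p = 0.350, d = 0.471.
Y–Z: 6/20 differ, p = 0.300, d = 0.383.
The smallest distance is between Y and Z.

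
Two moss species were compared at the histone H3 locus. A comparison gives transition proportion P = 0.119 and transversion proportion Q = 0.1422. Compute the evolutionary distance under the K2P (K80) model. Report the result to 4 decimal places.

0.3228

Under the Kimura two-parameter model, d = −½ ln(1 − 2P − Q) − ¼ ln(1 − 2Q).
1 − 2P − Q = 0.6198, giving −½ ln(0.6198) = 0.239179.
1 − 2Q = 0.7156, giving −¼ ln(0.7156) = 0.083658.
d = 0.239179 + 0.083658 = 0.322837.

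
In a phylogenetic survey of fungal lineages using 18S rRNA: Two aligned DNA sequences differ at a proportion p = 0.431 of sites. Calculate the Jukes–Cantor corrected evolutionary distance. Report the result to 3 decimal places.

d = −(3/4) ln(1 − 4p/3) = −0.75 ln(1 − 0.574667) = −0.75 ln(0.425333)
  = −0.75 × (-0.854883) = 0.641162 substitutions/site.

0.641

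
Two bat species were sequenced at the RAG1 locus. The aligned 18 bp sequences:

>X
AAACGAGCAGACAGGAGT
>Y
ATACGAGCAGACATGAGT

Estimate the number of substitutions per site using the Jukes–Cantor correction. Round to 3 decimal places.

0.120

The sequences differ at 2 of 18 sites (2, 14), so p = 2/18 ≈ 0.111111.
d = −(3/4) ln(1 − 4p/3) = −0.75 ln(1 − 0.148148) = −0.75 ln(0.851852)
  = −0.75 × (-0.160342) = 0.120257 substitutions/site.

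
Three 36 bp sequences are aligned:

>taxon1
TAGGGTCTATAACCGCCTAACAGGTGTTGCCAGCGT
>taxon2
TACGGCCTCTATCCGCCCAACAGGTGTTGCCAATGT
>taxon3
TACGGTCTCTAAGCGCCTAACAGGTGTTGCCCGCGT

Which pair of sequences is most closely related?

taxon1 and taxon3

taxon1–taxon2: 7/36 differ, p = 0.194, d = 0.225.
taxon1–taxon3: 4/36 differ, p = 0.111, d = 0.120.
taxon2–taxon3: 7/36 differ, p = 0.194, d = 0.225.
The smallest distance is between taxon1 and taxon3.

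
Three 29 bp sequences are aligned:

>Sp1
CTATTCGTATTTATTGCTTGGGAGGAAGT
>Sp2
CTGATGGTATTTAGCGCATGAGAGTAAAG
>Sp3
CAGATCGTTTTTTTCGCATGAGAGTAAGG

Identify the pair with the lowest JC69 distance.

Sp1–Sp2: 10/29 differ, p = 0.345, d = 0.462.
Sp1–Sp3: 10/29 differ, p = 0.345, d = 0.462.
Sp2–Sp3: 6/29 differ, p = 0.207, d = 0.242.
The smallest distance is between Sp2 and Sp3.

Sp2 and Sp3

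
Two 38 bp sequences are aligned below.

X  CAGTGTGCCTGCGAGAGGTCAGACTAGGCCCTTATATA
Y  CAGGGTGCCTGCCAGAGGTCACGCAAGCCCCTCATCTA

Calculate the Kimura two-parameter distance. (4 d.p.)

Of 38 sites, 2 differences are transitions and 6 are transversions, so P = 2/38 ≈ 0.052632 and Q = 6/38 ≈ 0.157895.
Under the Kimura two-parameter model, d = −½ ln(1 − 2P − Q) − ¼ ln(1 − 2Q).
1 − 2P − Q = 0.736841, giving −½ ln(0.736841) = 0.152692.
1 − 2Q = 0.68421, giving −¼ ln(0.68421) = 0.094873.
d = 0.152692 + 0.094873 = 0.247565.

0.2476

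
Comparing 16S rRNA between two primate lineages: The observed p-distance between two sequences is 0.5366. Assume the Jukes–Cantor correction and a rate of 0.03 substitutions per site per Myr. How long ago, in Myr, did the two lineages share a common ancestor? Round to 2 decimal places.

15.71

d = −(3/4) ln(1 − 4p/3) = −0.75 ln(1 − 0.715467) = −0.75 ln(0.284533)
  = −0.75 × (-1.256906) = 0.942680 substitutions/site.
Under a molecular clock d = 2μt, so t = d/(2μ) = 0.942680 / (2 × 0.03) = 15.71 Myr.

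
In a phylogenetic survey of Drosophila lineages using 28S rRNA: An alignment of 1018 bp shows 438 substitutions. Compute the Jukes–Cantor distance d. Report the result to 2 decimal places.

0.64

p = 438/1018 ≈ 0.430255.
d = −(3/4) ln(1 − 4p/3) = −0.75 ln(1 − 0.573673) = −0.75 ln(0.426327)
  = −0.75 × (-0.852549) = 0.639412 substitutions/site.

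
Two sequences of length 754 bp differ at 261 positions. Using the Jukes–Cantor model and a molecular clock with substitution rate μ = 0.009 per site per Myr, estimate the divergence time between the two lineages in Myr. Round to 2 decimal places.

25.79

p = 261/754 ≈ 0.346154.
d = −(3/4) ln(1 − 4p/3) = −0.75 ln(1 − 0.461539) = −0.75 ln(0.538461)
  = −0.75 × (-0.619040) = 0.464280 substitutions/site.
Under a molecular clock d = 2μt, so t = d/(2μ) = 0.464280 / (2 × 0.009) = 25.79 Myr.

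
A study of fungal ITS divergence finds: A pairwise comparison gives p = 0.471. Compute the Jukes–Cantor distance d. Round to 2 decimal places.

0.74

d = −(3/4) ln(1 − 4p/3) = −0.75 ln(1 − 0.628) = −0.75 ln(0.372)
  = −0.75 × (-0.988861) = 0.741646 substitutions/site.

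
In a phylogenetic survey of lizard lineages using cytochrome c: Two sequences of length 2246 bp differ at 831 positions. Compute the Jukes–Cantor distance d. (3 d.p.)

0.510

p = 831/2246 ≈ 0.369991.
d = −(3/4) ln(1 − 4p/3) = −0.75 ln(1 − 0.493321) = −0.75 ln(0.506679)
  = −0.75 × (-0.679878) = 0.509909 substitutions/site.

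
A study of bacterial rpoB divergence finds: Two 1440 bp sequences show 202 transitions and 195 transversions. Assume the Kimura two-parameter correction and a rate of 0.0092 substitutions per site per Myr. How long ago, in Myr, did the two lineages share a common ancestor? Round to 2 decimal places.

18.91

P = 202/1440 ≈ 0.140278 and Q = 195/1440 ≈ 0.135417.
Under the Kimura two-parameter model, d = −½ ln(1 − 2P − Q) − ¼ ln(1 − 2Q).
1 − 2P − Q = 0.584027, giving −½ ln(0.584027) = 0.268904.
1 − 2Q = 0.729166, giving −¼ ln(0.729166) = 0.078963.
d = 0.268904 + 0.078963 = 0.347867.
Under a molecular clock d = 2μt, so t = d/(2μ) = 0.347867 / (2 × 0.0092) = 18.91 Myr.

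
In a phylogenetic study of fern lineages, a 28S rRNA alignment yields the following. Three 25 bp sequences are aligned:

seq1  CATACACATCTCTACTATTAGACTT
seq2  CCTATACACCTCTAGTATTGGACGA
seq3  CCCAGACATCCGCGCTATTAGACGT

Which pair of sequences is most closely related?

seq1–seq2: 7/25 differ, p = 0.280, d = 0.351.
seq1–seq3: 8/25 differ, p = 0.320, d = 0.417.
seq2–seq3: 10/25 differ, p = 0.400, d = 0.572.
The smallest distance is between seq1 and seq2.

seq1 and seq2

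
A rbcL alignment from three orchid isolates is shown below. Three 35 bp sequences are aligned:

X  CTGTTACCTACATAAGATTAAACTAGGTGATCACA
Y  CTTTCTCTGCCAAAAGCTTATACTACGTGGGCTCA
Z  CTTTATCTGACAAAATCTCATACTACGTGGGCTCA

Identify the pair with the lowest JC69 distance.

Y and Z

X–Y: 13/35 differ, p = 0.371, d = 0.513.
X–Z: 14/35 differ, p = 0.400, d = 0.572.
Y–Z: 4/35 differ, p = 0.114, d = 0.124.
The smallest distance is between Y and Z.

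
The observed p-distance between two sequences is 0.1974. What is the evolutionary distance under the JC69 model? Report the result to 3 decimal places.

d = −(3/4) ln(1 − 4p/3) = −0.75 ln(1 − 0.2632) = −0.75 ln(0.7368)
  = −0.75 × (-0.305439) = 0.229079 substitutions/site.

0.229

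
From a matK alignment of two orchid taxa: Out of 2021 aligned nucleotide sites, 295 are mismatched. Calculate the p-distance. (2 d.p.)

p = 295/2021 = 0.145967… ≈ 0.15 (to 2 d.p.).

0.15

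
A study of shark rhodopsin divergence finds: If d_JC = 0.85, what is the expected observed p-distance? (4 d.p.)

0.5085

p = (3/4)(1 − e^(−4d/3)) = 0.75 × (1 − e^(-1.133333)) = 0.75 × (1 − 0.321958) = 0.508532.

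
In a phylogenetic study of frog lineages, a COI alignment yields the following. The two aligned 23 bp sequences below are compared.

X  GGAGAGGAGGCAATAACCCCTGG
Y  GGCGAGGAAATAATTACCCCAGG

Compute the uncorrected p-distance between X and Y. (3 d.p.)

The sequences differ at 6 of 23 positions (sites 3, 9, 10, 11, 15, 21).
p = 6/23 = 0.260869… ≈ 0.261 (to 3 d.p.).

0.261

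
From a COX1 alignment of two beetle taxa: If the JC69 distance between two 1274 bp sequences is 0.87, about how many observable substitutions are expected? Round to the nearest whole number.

Invert JC69: p = (3/4)(1 − e^(−4d/3)) = 0.75 × (1 − e^(-1.16)) = 0.75 × (1 − 0.313486) = 0.514886.
Expected differing sites = pL ≈ 0.514886 × 1274 = 655.964764 ≈ 656.

656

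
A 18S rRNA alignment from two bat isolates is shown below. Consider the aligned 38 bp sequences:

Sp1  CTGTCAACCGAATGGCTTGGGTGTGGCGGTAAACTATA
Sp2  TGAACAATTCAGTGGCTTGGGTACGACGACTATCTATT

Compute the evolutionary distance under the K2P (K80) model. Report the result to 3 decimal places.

Of 38 sites, 10 differences are transitions and 6 are transversions, so P = 10/38 ≈ 0.263158 and Q = 6/38 ≈ 0.157895.
Under the Kimura two-parameter model, d = −½ ln(1 − 2P − Q) − ¼ ln(1 − 2Q).
1 − 2P − Q = 0.315789, giving −½ ln(0.315789) = 0.576341.
1 − 2Q = 0.68421, giving −¼ ln(0.68421) = 0.094873.
d = 0.576341 + 0.094873 = 0.671214.

0.671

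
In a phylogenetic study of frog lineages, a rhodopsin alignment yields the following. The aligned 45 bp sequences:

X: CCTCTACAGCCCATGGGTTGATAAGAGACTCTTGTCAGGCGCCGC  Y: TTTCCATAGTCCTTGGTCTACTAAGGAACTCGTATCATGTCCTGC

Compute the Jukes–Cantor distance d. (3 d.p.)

0.572

The sequences differ at 18 of 45 sites, so p = 18/45 = 0.4.
d = −(3/4) ln(1 − 4p/3) = −0.75 ln(1 − 0.533333) = −0.75 ln(0.466667)
  = −0.75 × (-0.762139) = 0.571604 substitutions/site.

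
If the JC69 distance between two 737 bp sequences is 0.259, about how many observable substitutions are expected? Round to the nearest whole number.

161

Invert JC69: p = (3/4)(1 − e^(−4d/3)) = 0.75 × (1 − e^(-0.345333)) = 0.75 × (1 − 0.707985) = 0.219011.
Expected differing sites = pL ≈ 0.219011 × 737 = 161.411107 ≈ 161.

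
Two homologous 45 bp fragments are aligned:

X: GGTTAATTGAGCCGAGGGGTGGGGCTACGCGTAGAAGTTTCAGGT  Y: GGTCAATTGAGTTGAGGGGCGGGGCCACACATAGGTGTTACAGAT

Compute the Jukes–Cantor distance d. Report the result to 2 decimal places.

The sequences differ at 11 of 45 sites, so p = 11/45 ≈ 0.244444.
d = −(3/4) ln(1 − 4p/3) = −0.75 ln(1 − 0.325925) = −0.75 ln(0.674075)
  = −0.75 × (-0.394414) = 0.295811 substitutions/site.

0.30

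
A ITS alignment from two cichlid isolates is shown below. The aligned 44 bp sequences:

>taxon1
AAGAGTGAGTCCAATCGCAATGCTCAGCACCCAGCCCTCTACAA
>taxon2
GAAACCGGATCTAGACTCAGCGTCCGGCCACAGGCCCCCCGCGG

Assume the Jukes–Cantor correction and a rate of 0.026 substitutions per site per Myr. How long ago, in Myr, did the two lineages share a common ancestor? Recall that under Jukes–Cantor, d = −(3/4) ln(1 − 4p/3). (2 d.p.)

18.74

The sequences differ at 24 of 44 sites, so p = 24/44 ≈ 0.545455.
d = −(3/4) ln(1 − 4p/3) = −0.75 ln(1 − 0.727273) = −0.75 ln(0.272727)
  = −0.75 × (-1.299284) = 0.974463 substitutions/site.
Under a molecular clock d = 2μt, so t = d/(2μ) = 0.974463 / (2 × 0.026) = 18.74 Myr.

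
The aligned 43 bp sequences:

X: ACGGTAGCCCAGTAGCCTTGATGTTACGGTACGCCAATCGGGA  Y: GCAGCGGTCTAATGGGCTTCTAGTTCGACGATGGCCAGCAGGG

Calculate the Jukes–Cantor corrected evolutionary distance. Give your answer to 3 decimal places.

0.937

The sequences differ at 23 of 43 sites, so p = 23/43 ≈ 0.534884.
d = −(3/4) ln(1 − 4p/3) = −0.75 ln(1 − 0.713179) = −0.75 ln(0.286821)
  = −0.75 × (-1.248897) = 0.936673 substitutions/site.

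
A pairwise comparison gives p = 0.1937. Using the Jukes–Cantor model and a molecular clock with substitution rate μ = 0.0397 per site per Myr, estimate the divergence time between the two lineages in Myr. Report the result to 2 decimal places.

2.82

d = −(3/4) ln(1 − 4p/3) = −0.75 ln(1 − 0.258267) = −0.75 ln(0.741733)
  = −0.75 × (-0.298766) = 0.224075 substitutions/site.
Under a molecular clock d = 2μt, so t = d/(2μ) = 0.224075 / (2 × 0.0397) = 2.82 Myr.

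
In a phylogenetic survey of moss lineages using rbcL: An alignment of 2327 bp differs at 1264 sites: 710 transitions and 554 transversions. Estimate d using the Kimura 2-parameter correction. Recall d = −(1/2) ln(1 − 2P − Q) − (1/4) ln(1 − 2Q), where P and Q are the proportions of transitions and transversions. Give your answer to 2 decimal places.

P = 710/2327 ≈ 0.305114 and Q = 554/2327 ≈ 0.238075.
Under the Kimura two-parameter model, d = −½ ln(1 − 2P − Q) − ¼ ln(1 − 2Q).
1 − 2P − Q = 0.151697, giving −½ ln(0.151697) = 0.942935.
1 − 2Q = 0.52385, giving −¼ ln(0.52385) = 0.161637.
d = 0.942935 + 0.161637 = 1.104572.

1.10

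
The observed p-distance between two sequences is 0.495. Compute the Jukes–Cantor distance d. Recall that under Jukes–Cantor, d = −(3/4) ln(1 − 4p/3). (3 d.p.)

d = −(3/4) ln(1 − 4p/3) = −0.75 ln(1 − 0.66) = −0.75 ln(0.34)
  = −0.75 × (-1.078810) = 0.809108 substitutions/site.

0.809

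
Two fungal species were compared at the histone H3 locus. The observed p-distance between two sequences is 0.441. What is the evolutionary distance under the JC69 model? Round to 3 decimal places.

0.665

d = −(3/4) ln(1 − 4p/3) = −0.75 ln(1 − 0.588) = −0.75 ln(0.412)
  = −0.75 × (-0.886732) = 0.665049 substitutions/site.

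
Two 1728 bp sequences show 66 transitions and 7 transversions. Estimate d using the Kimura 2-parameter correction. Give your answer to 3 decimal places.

P = 66/1728 ≈ 0.038194 and Q = 7/1728 ≈ 0.004051.
Under the Kimura two-parameter model, d = −½ ln(1 − 2P − Q) − ¼ ln(1 − 2Q).
1 − 2P − Q = 0.919561, giving −½ ln(0.919561) = 0.041929.
1 − 2Q = 0.991898, giving −¼ ln(0.991898) = 0.002034.
d = 0.041929 + 0.002034 = 0.043963.

0.044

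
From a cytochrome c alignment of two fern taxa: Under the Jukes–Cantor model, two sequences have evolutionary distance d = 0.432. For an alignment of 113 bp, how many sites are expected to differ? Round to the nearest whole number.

37

Invert JC69: p = (3/4)(1 − e^(−4d/3)) = 0.75 × (1 − e^(-0.576)) = 0.75 × (1 − 0.562142) = 0.328394.
Expected differing sites = pL ≈ 0.328394 × 113 = 37.108522 ≈ 37.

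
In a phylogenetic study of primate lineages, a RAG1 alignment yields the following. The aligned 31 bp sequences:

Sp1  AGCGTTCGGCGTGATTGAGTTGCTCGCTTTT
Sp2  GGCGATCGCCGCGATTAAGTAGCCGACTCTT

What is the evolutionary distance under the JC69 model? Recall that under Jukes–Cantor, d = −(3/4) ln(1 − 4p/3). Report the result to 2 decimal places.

0.42

The sequences differ at 10 of 31 sites (1, 5, 9, 12, 17, 21, 24, 25, 26, 29), so p = 10/31 ≈ 0.322581.
d = −(3/4) ln(1 − 4p/3) = −0.75 ln(1 − 0.430108) = −0.75 ln(0.569892)
  = −0.75 × (-0.562308) = 0.421731 substitutions/site.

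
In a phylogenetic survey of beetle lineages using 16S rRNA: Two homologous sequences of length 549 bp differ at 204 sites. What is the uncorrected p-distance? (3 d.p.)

p = 204/549 = 0.371584… ≈ 0.372 (to 3 d.p.).

0.372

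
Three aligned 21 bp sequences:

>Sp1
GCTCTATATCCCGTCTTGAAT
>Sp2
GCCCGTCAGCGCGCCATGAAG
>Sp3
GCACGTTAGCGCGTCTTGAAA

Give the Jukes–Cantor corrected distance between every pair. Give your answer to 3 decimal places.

d(Sp1,Sp2) = 0.635, d(Sp1,Sp3) = 0.360, d(Sp2,Sp3) = 0.286

Sp1–Sp2: 9/21 sites differ → p ≈ 0.428571, d = −0.75 ln(1 − 0.571428) = 0.635472 ≈ 0.635.
Sp1–Sp3: 6/21 sites differ → p ≈ 0.285714, d = −0.75 ln(1 − 0.380952) = 0.359679 ≈ 0.360.
Sp2–Sp3: 5/21 sites differ → p ≈ 0.238095, d = −0.75 ln(1 − 0.31746) = 0.286451 ≈ 0.286.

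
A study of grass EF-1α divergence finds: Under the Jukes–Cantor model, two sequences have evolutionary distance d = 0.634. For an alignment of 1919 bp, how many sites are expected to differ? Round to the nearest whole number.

821

Invert JC69: p = (3/4)(1 − e^(−4d/3)) = 0.75 × (1 − e^(-0.845333)) = 0.75 × (1 − 0.429414) = 0.427940.
Expected differing sites = pL ≈ 0.427940 × 1919 = 821.21686 ≈ 821.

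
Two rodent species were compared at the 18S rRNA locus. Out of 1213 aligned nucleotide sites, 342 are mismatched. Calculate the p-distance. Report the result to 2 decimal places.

0.28

p = 342/1213 = 0.281945… ≈ 0.28 (to 2 d.p.).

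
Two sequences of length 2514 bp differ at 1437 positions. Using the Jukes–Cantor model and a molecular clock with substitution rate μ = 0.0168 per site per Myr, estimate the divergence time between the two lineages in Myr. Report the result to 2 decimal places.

p = 1437/2514 ≈ 0.571599.
d = −(3/4) ln(1 − 4p/3) = −0.75 ln(1 − 0.762132) = −0.75 ln(0.237868)
  = −0.75 × (-1.436039) = 1.077029 substitutions/site.
Under a molecular clock d = 2μt, so t = d/(2μ) = 1.077029 / (2 × 0.0168) = 32.05 Myr.

32.05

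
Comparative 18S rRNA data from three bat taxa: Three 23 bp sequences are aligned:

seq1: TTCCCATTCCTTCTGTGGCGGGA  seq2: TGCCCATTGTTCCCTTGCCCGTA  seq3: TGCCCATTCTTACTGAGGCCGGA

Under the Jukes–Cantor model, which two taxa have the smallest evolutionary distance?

seq1–seq2: 9/23 differ, p = 0.391, d = 0.553.
seq1–seq3: 5/23 differ, p = 0.217, d = 0.257.
seq2–seq3: 7/23 differ, p = 0.304, d = 0.390.
The smallest distance is between seq1 and seq3.

seq1 and seq3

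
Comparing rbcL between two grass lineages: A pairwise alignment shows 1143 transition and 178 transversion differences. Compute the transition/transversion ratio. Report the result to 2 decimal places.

R = 1143/178 = 6.421348… ≈ 6.42 (to 2 d.p.).

6.42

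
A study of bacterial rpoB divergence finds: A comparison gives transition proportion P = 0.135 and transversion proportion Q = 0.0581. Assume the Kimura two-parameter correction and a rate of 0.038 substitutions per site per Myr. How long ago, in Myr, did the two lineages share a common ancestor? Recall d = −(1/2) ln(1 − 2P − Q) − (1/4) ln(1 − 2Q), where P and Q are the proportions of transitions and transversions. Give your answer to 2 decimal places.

3.02

Under the Kimura two-parameter model, d = −½ ln(1 − 2P − Q) − ¼ ln(1 − 2Q).
1 − 2P − Q = 0.6719, giving −½ ln(0.6719) = 0.198823.
1 − 2Q = 0.8838, giving −¼ ln(0.8838) = 0.030881.
d = 0.198823 + 0.030881 = 0.229704.
Under a molecular clock d = 2μt, so t = d/(2μ) = 0.229704 / (2 × 0.038) = 3.02 Myr.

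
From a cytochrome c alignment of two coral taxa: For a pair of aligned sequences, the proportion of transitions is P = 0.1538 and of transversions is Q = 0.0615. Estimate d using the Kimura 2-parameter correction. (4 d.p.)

0.2631

Under the Kimura two-parameter model, d = −½ ln(1 − 2P − Q) − ¼ ln(1 − 2Q).
1 − 2P − Q = 0.6309, giving −½ ln(0.6309) = 0.230304.
1 − 2Q = 0.877, giving −¼ ln(0.877) = 0.032812.
d = 0.230304 + 0.032812 = 0.263116.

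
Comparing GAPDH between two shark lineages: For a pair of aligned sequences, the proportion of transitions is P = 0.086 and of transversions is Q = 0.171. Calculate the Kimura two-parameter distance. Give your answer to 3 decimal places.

0.315

Under the Kimura two-parameter model, d = −½ ln(1 − 2P − Q) − ¼ ln(1 − 2Q).
1 − 2P − Q = 0.657, giving −½ ln(0.657) = 0.210036.
1 − 2Q = 0.658, giving −¼ ln(0.658) = 0.104638.
d = 0.210036 + 0.104638 = 0.314674.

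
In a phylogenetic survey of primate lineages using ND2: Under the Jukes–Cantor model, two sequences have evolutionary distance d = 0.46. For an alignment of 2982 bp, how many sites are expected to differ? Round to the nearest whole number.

1025

Invert JC69: p = (3/4)(1 − e^(−4d/3)) = 0.75 × (1 − e^(-0.613333)) = 0.75 × (1 − 0.541543) = 0.343843.
Expected differing sites = pL ≈ 0.343843 × 2982 = 1025.339826 ≈ 1025.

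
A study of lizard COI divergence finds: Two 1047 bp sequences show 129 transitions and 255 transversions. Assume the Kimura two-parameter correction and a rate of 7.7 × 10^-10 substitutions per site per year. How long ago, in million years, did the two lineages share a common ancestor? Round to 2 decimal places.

326.99

P = 129/1047 ≈ 0.123209 and Q = 255/1047 ≈ 0.243553.
Under the Kimura two-parameter model, d = −½ ln(1 − 2P − Q) − ¼ ln(1 − 2Q).
1 − 2P − Q = 0.510029, giving −½ ln(0.510029) = 0.336644.
1 − 2Q = 0.512894, giving −¼ ln(0.512894) = 0.166922.
d = 0.336644 + 0.166922 = 0.503566.
Under a molecular clock d = 2μt, so t = d/(2μ) = 0.503566 / (2 × 7.7 × 10^-10) = 326.99 million years.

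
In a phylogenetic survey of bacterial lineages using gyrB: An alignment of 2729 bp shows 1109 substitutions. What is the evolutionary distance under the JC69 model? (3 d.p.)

0.585

p = 1109/2729 ≈ 0.406376.
d = −(3/4) ln(1 − 4p/3) = −0.75 ln(1 − 0.541835) = −0.75 ln(0.458165)
  = −0.75 × (-0.780526) = 0.585395 substitutions/site.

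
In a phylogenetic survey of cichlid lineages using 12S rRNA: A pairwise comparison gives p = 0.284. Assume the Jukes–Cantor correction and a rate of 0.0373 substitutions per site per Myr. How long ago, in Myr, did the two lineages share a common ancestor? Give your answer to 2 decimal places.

d = −(3/4) ln(1 − 4p/3) = −0.75 ln(1 − 0.378667) = −0.75 ln(0.621333)
  = −0.75 × (-0.475888) = 0.356916 substitutions/site.
Under a molecular clock d = 2μt, so t = d/(2μ) = 0.356916 / (2 × 0.0373) = 4.78 Myr.

4.78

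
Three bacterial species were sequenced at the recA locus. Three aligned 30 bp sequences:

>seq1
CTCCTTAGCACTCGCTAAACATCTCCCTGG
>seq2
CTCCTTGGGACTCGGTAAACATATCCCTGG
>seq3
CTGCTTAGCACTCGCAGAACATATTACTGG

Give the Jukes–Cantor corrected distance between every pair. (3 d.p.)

d(seq1,seq2) = 0.147, d(seq1,seq3) = 0.233, d(seq2,seq3) = 0.330

seq1–seq2: 4/30 sites differ → p ≈ 0.133333, d = −0.75 ln(1 − 0.177777) = 0.146808 ≈ 0.147.
seq1–seq3: 6/30 sites differ → p = 0.2, d = −0.75 ln(1 − 0.266667) = 0.232617 ≈ 0.233.
seq2–seq3: 8/30 sites differ → p ≈ 0.266667, d = −0.75 ln(1 − 0.355556) = 0.329526 ≈ 0.330.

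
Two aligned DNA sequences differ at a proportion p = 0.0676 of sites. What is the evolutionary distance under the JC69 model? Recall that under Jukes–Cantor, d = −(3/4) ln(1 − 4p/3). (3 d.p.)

d = −(3/4) ln(1 − 4p/3) = −0.75 ln(1 − 0.090133) = −0.75 ln(0.909867)
  = −0.75 × (-0.094457) = 0.070843 substitutions/site.

0.071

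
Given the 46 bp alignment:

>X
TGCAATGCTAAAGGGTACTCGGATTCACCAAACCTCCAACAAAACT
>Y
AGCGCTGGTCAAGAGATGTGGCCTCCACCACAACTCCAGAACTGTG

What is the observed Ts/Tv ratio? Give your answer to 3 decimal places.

Transitions are A↔G and C↔T; transversions are all other mismatches.
Transitions: 6. Transversions: 16.
R = 6/16 = 0.375.

0.375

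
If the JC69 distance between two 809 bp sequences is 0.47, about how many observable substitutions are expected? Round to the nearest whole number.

283

Invert JC69: p = (3/4)(1 − e^(−4d/3)) = 0.75 × (1 − e^(-0.626667)) = 0.75 × (1 − 0.534370) = 0.349223.
Expected differing sites = pL ≈ 0.349223 × 809 = 282.521407 ≈ 283.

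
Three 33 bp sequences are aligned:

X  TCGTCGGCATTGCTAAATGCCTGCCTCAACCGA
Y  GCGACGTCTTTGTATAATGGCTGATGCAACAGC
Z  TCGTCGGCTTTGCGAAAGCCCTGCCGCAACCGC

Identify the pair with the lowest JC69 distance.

X and Z

X–Y: 13/33 differ, p = 0.394, d = 0.559.
X–Z: 6/33 differ, p = 0.182, d = 0.208.
Y–Z: 12/33 differ, p = 0.364, d = 0.497.
The smallest distance is between X and Z.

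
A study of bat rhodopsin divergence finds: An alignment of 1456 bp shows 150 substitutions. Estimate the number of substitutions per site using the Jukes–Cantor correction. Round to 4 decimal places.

p = 150/1456 ≈ 0.103022.
d = −(3/4) ln(1 − 4p/3) = −0.75 ln(1 − 0.137363) = −0.75 ln(0.862637)
  = −0.75 × (-0.147761) = 0.110821 substitutions/site.

0.1108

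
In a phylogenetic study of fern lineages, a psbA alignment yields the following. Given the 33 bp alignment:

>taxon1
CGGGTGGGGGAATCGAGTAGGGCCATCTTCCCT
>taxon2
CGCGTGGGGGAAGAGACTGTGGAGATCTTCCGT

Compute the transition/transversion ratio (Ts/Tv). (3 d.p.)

Transitions are A↔G and C↔T; transversions are all other mismatches.
Transitions: 1. Transversions: 8.
R = 1/8 = 0.125.

0.125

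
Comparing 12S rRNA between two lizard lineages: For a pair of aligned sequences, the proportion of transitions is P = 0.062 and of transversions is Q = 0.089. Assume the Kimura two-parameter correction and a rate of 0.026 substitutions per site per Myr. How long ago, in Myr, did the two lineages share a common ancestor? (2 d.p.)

Under the Kimura two-parameter model, d = −½ ln(1 − 2P − Q) − ¼ ln(1 − 2Q).
1 − 2P − Q = 0.787, giving −½ ln(0.787) = 0.119764.
1 − 2Q = 0.822, giving −¼ ln(0.822) = 0.049004.
d = 0.119764 + 0.049004 = 0.168768.
Under a molecular clock d = 2μt, so t = d/(2μ) = 0.168768 / (2 × 0.026) = 3.25 Myr.

3.25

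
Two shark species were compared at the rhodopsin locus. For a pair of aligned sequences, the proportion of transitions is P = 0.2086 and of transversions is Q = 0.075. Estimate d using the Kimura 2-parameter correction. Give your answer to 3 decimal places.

Under the Kimura two-parameter model, d = −½ ln(1 − 2P − Q) − ¼ ln(1 − 2Q).
1 − 2P − Q = 0.5078, giving −½ ln(0.5078) = 0.338834.
1 − 2Q = 0.85, giving −¼ ln(0.85) = 0.040630.
d = 0.338834 + 0.040630 = 0.379464.

0.379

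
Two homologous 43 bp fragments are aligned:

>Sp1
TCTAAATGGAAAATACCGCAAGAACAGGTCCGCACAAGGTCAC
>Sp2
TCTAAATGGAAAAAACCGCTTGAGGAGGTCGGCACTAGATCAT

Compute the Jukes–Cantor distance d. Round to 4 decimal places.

0.2454

The sequences differ at 9 of 43 sites (14, 20, 21, 24, 25, 31, 36, 39, 43), so p = 9/43 ≈ 0.209302.
d = −(3/4) ln(1 − 4p/3) = −0.75 ln(1 − 0.279069) = −0.75 ln(0.720931)
  = −0.75 × (-0.327212) = 0.245409 substitutions/site.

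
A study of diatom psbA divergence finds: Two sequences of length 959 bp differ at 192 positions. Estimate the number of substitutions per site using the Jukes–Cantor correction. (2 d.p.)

p = 192/959 ≈ 0.200209.
d = −(3/4) ln(1 − 4p/3) = −0.75 ln(1 − 0.266945) = −0.75 ln(0.733055)
  = −0.75 × (-0.310535) = 0.232901 substitutions/site.

0.23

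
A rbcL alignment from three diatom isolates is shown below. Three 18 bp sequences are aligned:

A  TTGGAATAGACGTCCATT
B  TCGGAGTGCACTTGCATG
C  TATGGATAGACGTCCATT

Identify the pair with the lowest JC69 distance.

A–B: 7/18 differ, p = 0.389, d = 0.548.
A–C: 3/18 differ, p = 0.167, d = 0.188.
B–C: 9/18 differ, p = 0.500, d = 0.824.
The smallest distance is between A and C.

A and C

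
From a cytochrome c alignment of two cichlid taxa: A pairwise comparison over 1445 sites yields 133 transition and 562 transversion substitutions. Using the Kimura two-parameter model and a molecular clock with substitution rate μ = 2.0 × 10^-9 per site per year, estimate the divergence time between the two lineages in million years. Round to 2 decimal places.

200.40

P = 133/1445 ≈ 0.092042 and Q = 562/1445 ≈ 0.388927.
Under the Kimura two-parameter model, d = −½ ln(1 − 2P − Q) − ¼ ln(1 − 2Q).
1 − 2P − Q = 0.426989, giving −½ ln(0.426989) = 0.425499.
1 − 2Q = 0.222146, giving −¼ ln(0.222146) = 0.376105.
d = 0.425499 + 0.376105 = 0.801604.
Under a molecular clock d = 2μt, so t = d/(2μ) = 0.801604 / (2 × 2.0 × 10^-9) = 200.40 million years.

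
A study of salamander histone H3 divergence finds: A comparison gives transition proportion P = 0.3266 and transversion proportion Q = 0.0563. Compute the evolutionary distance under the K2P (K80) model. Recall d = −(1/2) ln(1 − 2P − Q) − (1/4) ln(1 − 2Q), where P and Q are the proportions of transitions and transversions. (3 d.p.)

Under the Kimura two-parameter model, d = −½ ln(1 − 2P − Q) − ¼ ln(1 − 2Q).
1 − 2P − Q = 0.2905, giving −½ ln(0.2905) = 0.618076.
1 − 2Q = 0.8874, giving −¼ ln(0.8874) = 0.029865.
d = 0.618076 + 0.029865 = 0.647941.

0.648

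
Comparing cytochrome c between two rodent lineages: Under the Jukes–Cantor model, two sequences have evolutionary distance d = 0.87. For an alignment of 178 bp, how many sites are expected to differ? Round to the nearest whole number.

92

Invert JC69: p = (3/4)(1 − e^(−4d/3)) = 0.75 × (1 − e^(-1.16)) = 0.75 × (1 − 0.313486) = 0.514886.
Expected differing sites = pL ≈ 0.514886 × 178 = 91.649708 ≈ 92.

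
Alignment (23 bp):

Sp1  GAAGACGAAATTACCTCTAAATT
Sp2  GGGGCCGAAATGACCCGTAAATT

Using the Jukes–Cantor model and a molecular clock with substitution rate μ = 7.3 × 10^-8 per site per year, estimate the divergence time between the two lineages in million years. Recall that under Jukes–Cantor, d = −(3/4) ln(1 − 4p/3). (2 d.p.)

The sequences differ at 6 of 23 sites (2, 3, 5, 12, 16, 17), so p = 6/23 ≈ 0.26087.
d = −(3/4) ln(1 − 4p/3) = −0.75 ln(1 − 0.347827) = −0.75 ln(0.652173)
  = −0.75 × (-0.427445) = 0.320584 substitutions/site.
Under a molecular clock d = 2μt, so t = d/(2μ) = 0.320584 / (2 × 7.3 × 10^-8) = 2.20 million years.

2.20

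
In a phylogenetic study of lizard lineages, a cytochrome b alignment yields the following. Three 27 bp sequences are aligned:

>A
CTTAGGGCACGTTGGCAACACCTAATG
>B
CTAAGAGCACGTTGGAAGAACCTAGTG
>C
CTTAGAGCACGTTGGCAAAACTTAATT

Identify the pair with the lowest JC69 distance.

A–B: 6/27 differ, p = 0.222, d = 0.264.
A–C: 4/27 differ, p = 0.148, d = 0.165.
B–C: 6/27 differ, p = 0.222, d = 0.264.
The smallest distance is between A and C.

A and C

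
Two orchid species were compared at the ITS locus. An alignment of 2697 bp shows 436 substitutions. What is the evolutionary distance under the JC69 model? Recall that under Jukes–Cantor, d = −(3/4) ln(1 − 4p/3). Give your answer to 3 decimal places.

0.182

p = 436/2697 ≈ 0.161661.
d = −(3/4) ln(1 − 4p/3) = −0.75 ln(1 − 0.215548) = −0.75 ln(0.784452)
  = −0.75 × (-0.242770) = 0.182078 substitutions/site.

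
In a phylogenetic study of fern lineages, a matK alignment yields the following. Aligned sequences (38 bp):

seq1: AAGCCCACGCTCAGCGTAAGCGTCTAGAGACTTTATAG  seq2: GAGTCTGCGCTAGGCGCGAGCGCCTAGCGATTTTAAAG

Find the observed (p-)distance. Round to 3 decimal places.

The sequences differ at 12 of 38 positions.
p = 12/38 = 0.315789… ≈ 0.316 (to 3 d.p.).

0.316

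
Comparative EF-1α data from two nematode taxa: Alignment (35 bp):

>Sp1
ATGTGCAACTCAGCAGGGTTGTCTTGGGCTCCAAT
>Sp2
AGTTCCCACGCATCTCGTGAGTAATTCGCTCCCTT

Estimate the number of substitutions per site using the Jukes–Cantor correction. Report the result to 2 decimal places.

0.78

The sequences differ at 17 of 35 sites, so p = 17/35 ≈ 0.485714.
d = −(3/4) ln(1 − 4p/3) = −0.75 ln(1 − 0.647619) = −0.75 ln(0.352381)
  = −0.75 × (-1.043042) = 0.782282 substitutions/site.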